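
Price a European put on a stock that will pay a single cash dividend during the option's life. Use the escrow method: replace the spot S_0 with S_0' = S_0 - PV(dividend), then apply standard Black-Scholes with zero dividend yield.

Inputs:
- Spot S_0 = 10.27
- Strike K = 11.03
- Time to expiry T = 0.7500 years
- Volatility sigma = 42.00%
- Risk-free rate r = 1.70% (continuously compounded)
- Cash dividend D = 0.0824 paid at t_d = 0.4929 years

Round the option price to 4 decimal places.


PV(D) = D * exp(-r * t_d) = 0.0824 * 0.99165571 = 0.08171243
S_0' = S_0 - PV(D) = 10.2700 - 0.08171243 = 10.18828757
d1 = (ln(S_0'/K) + (r + sigma^2/2)*T) / (sigma*sqrt(T)) = -0.00131980
d2 = d1 - sigma*sqrt(T) = -0.36505047
exp(-rT) = 0.98733094
N(-d1) = 0.50052652; N(-d2) = 0.64246313
P = K * exp(-rT) * N(-d2) - S_0' * N(-d1) = 11.0300 * 0.98733094 * 0.64246313 - 10.18828757 * 0.50052652 = 1.8971

Answer: Price = 1.8971


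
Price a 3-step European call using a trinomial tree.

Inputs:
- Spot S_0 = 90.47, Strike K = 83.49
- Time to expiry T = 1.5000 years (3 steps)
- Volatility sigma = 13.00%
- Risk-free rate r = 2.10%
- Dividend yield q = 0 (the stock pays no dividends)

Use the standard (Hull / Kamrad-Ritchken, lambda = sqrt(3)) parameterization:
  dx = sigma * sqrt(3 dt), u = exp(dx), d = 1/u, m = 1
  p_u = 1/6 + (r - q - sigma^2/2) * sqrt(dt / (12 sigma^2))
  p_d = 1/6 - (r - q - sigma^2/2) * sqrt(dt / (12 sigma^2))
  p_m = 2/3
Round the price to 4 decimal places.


Answer: Price = V(0,0) = 11.6655

Derivation:
dt = T/N = 0.500000; dx = sigma*sqrt(3*dt) = 0.159217
u = exp(dx) = 1.172592; d = 1/u = 0.852811
p_u = 0.186372, p_m = 0.666667, p_d = 0.146961
Discount per step: exp(-r*dt) = 0.989555
Stock lattice S(k, j) with j the centered position index:
  k=0: S(0,+0) = 90.4700
  k=1: S(1,-1) = 77.1538; S(1,+0) = 90.4700; S(1,+1) = 106.0844
  k=2: S(2,-2) = 65.7977; S(2,-1) = 77.1538; S(2,+0) = 90.4700; S(2,+1) = 106.0844; S(2,+2) = 124.3938
  k=3: S(3,-3) = 56.1130; S(3,-2) = 65.7977; S(3,-1) = 77.1538; S(3,+0) = 90.4700; S(3,+1) = 106.0844; S(3,+2) = 124.3938; S(3,+3) = 145.8631
Terminal payoffs V(N, j) = max(S_T - K, 0):
  V(3,-3) = 0.000000; V(3,-2) = 0.000000; V(3,-1) = 0.000000; V(3,+0) = 6.980000; V(3,+1) = 22.594414; V(3,+2) = 40.903754; V(3,+3) = 62.373143
Backward induction: V(k, j) = exp(-r*dt) * [p_u * V(k+1, j+1) + p_m * V(k+1, j) + p_d * V(k+1, j-1)]
  V(2,-2) = exp(-r*dt) * [p_u*0.000000 + p_m*0.000000 + p_d*0.000000] = 0.000000
  V(2,-1) = exp(-r*dt) * [p_u*6.980000 + p_m*0.000000 + p_d*0.000000] = 1.287292
  V(2,+0) = exp(-r*dt) * [p_u*22.594414 + p_m*6.980000 + p_d*0.000000] = 8.771722
  V(2,+1) = exp(-r*dt) * [p_u*40.903754 + p_m*22.594414 + p_d*6.980000] = 23.464390
  V(2,+2) = exp(-r*dt) * [p_u*62.373143 + p_m*40.903754 + p_d*22.594414] = 41.773371
  V(1,-1) = exp(-r*dt) * [p_u*8.771722 + p_m*1.287292 + p_d*0.000000] = 2.466963
  V(1,+0) = exp(-r*dt) * [p_u*23.464390 + p_m*8.771722 + p_d*1.287292] = 10.301379
  V(1,+1) = exp(-r*dt) * [p_u*41.773371 + p_m*23.464390 + p_d*8.771722] = 24.459259
  V(0,+0) = exp(-r*dt) * [p_u*24.459259 + p_m*10.301379 + p_d*2.466963] = 11.665533


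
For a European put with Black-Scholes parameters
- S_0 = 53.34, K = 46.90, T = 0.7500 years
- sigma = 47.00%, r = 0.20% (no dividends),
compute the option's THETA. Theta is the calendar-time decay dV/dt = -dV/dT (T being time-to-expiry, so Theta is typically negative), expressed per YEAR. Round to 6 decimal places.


Answer: Theta = -4.992888

Derivation:
d1 = 0.5233160410; d2 = 0.1162841013
phi(d1) = 0.3478901978; exp(-qT) = 1.0000000000; exp(-rT) = 0.9985011244
Theta = -S*exp(-qT)*phi(d1)*sigma/(2*sqrt(T)) + r*K*exp(-rT)*N(-d2) - q*S*exp(-qT)*N(-d1)
N(-d1) = 0.3003771700; N(-d2) = 0.4537136927; sqrt(T) = 0.8660254038
Term 1 = -53.3400 * 1.0000000000 * 0.3478901978 * 0.4700 / (2 * 0.8660254038) = -5.0353821277
Term 2 = 0.0020 * 46.9000 * 0.9985011244 * 0.4537136927 = 0.0424945547
Term 3 = 0 (no dividend yield, q = 0)
Theta = -5.0353821277 + (0.0424945547) + (0.0000000000) = -4.992888


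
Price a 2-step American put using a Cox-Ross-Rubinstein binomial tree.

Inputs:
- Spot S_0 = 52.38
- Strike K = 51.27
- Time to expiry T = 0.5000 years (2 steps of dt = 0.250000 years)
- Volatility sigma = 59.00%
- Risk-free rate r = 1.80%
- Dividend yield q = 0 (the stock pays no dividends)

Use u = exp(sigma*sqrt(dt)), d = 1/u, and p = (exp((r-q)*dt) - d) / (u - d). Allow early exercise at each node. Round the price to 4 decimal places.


Answer: Price = V(0,0) = 7.0512

Derivation:
dt = T/N = 0.250000
u = exp(sigma*sqrt(dt)) = 1.343126; d = 1/u = 0.744532
p = (exp((r-q)*dt) - d) / (u - d) = 0.434315
Discount per step: exp(-r*dt) = 0.995510
Stock lattice S(k, i) with i counting down-moves:
  k=0: S(0,0) = 52.3800
  k=1: S(1,0) = 70.3530; S(1,1) = 38.9986
  k=2: S(2,0) = 94.4929; S(2,1) = 52.3800; S(2,2) = 29.0357
Terminal payoffs V(N, i) = max(K - S_T, 0):
  V(2,0) = 0.000000; V(2,1) = 0.000000; V(2,2) = 22.234337
Backward induction: V(k, i) = exp(-r*dt) * [p * V(k+1, i) + (1-p) * V(k+1, i+1)]; then take max(V_cont, immediate exercise) for American.
  V(1,0) = exp(-r*dt) * [p*0.000000 + (1-p)*0.000000] = 0.000000; exercise = 0.000000; V(1,0) = max -> 0.000000
  V(1,1) = exp(-r*dt) * [p*0.000000 + (1-p)*22.234337] = 12.521164; exercise = 12.271435; V(1,1) = max -> 12.521164
  V(0,0) = exp(-r*dt) * [p*0.000000 + (1-p)*12.521164] = 7.051235; exercise = 0.000000; V(0,0) = max -> 7.051235


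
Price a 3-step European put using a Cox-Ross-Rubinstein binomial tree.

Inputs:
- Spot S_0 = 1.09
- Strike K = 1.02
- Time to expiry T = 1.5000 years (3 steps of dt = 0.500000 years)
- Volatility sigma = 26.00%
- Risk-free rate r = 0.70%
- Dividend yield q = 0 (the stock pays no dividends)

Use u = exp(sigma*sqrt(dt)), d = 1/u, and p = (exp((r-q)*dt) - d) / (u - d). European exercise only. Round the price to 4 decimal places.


dt = T/N = 0.500000
u = exp(sigma*sqrt(dt)) = 1.201833; d = 1/u = 0.832062
p = (exp((r-q)*dt) - d) / (u - d) = 0.463649
Discount per step: exp(-r*dt) = 0.996506
Stock lattice S(k, i) with i counting down-moves:
  k=0: S(0,0) = 1.0900
  k=1: S(1,0) = 1.3100; S(1,1) = 0.9069
  k=2: S(2,0) = 1.5744; S(2,1) = 1.0900; S(2,2) = 0.7546
  k=3: S(3,0) = 1.8922; S(3,1) = 1.3100; S(3,2) = 0.9069; S(3,3) = 0.6279
Terminal payoffs V(N, i) = max(K - S_T, 0):
  V(3,0) = 0.000000; V(3,1) = 0.000000; V(3,2) = 0.113052; V(3,3) = 0.392094
Backward induction: V(k, i) = exp(-r*dt) * [p * V(k+1, i) + (1-p) * V(k+1, i+1)].
  V(2,0) = exp(-r*dt) * [p*0.000000 + (1-p)*0.000000] = 0.000000
  V(2,1) = exp(-r*dt) * [p*0.000000 + (1-p)*0.113052] = 0.060424
  V(2,2) = exp(-r*dt) * [p*0.113052 + (1-p)*0.392094] = 0.261799
  V(1,0) = exp(-r*dt) * [p*0.000000 + (1-p)*0.060424] = 0.032295
  V(1,1) = exp(-r*dt) * [p*0.060424 + (1-p)*0.261799] = 0.167843
  V(0,0) = exp(-r*dt) * [p*0.032295 + (1-p)*0.167843] = 0.104629

Answer: Price = V(0,0) = 0.1046


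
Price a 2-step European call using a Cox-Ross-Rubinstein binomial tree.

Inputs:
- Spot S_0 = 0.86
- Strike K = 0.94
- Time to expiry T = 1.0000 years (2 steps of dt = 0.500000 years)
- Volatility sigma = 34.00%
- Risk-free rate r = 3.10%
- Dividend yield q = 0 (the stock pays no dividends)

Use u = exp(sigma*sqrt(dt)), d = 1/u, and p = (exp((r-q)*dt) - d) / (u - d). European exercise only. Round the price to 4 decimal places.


Answer: Price = V(0,0) = 0.0976

Derivation:
dt = T/N = 0.500000
u = exp(sigma*sqrt(dt)) = 1.271778; d = 1/u = 0.786300
p = (exp((r-q)*dt) - d) / (u - d) = 0.472360
Discount per step: exp(-r*dt) = 0.984620
Stock lattice S(k, i) with i counting down-moves:
  k=0: S(0,0) = 0.8600
  k=1: S(1,0) = 1.0937; S(1,1) = 0.6762
  k=2: S(2,0) = 1.3910; S(2,1) = 0.8600; S(2,2) = 0.5317
Terminal payoffs V(N, i) = max(S_T - K, 0):
  V(2,0) = 0.450982; V(2,1) = 0.000000; V(2,2) = 0.000000
Backward induction: V(k, i) = exp(-r*dt) * [p * V(k+1, i) + (1-p) * V(k+1, i+1)].
  V(1,0) = exp(-r*dt) * [p*0.450982 + (1-p)*0.000000] = 0.209749
  V(1,1) = exp(-r*dt) * [p*0.000000 + (1-p)*0.000000] = 0.000000
  V(0,0) = exp(-r*dt) * [p*0.209749 + (1-p)*0.000000] = 0.097553


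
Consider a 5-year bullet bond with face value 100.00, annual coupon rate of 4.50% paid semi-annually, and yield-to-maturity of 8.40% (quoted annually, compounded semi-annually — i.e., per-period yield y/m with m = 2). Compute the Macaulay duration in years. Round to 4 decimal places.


Coupon per period c = face * coupon_rate / m = 2.250000
Periods per year m = 2; per-period yield y/m = 0.042000
Number of cashflows N = 10
Cashflows (t years, CF_t, discount factor 1/(1+y/m)^(m*t), PV):
  t = 0.5000: CF_t = 2.250000, DF = 0.959693, PV = 2.159309
  t = 1.0000: CF_t = 2.250000, DF = 0.921010, PV = 2.072274
  t = 1.5000: CF_t = 2.250000, DF = 0.883887, PV = 1.988746
  t = 2.0000: CF_t = 2.250000, DF = 0.848260, PV = 1.908586
  t = 2.5000: CF_t = 2.250000, DF = 0.814069, PV = 1.831656
  t = 3.0000: CF_t = 2.250000, DF = 0.781257, PV = 1.757827
  t = 3.5000: CF_t = 2.250000, DF = 0.749766, PV = 1.686974
  t = 4.0000: CF_t = 2.250000, DF = 0.719545, PV = 1.618977
  t = 4.5000: CF_t = 2.250000, DF = 0.690543, PV = 1.553721
  t = 5.0000: CF_t = 102.250000, DF = 0.662709, PV = 67.761986
Price P = sum_t PV_t = 84.340057
Macaulay numerator sum_t t * PV_t:
  t * PV_t at t = 0.5000: 1.079655
  t * PV_t at t = 1.0000: 2.072274
  t * PV_t at t = 1.5000: 2.983119
  t * PV_t at t = 2.0000: 3.817171
  t * PV_t at t = 2.5000: 4.579140
  t * PV_t at t = 3.0000: 5.273482
  t * PV_t at t = 3.5000: 5.904410
  t * PV_t at t = 4.0000: 6.475909
  t * PV_t at t = 4.5000: 6.991745
  t * PV_t at t = 5.0000: 338.809931
Macaulay duration D = (sum_t t * PV_t) / P = 377.986836 / 84.340057 = 4.481700

Answer: Macaulay duration = 4.4817 years


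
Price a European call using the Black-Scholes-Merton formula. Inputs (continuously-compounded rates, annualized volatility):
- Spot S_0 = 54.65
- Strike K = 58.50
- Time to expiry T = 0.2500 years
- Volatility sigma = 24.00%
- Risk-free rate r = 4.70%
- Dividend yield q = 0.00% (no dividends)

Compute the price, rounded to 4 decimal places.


d1 = (ln(S/K) + (r - q + 0.5*sigma^2) * T) / (sigma * sqrt(T)) = -0.40939616
d2 = d1 - sigma * sqrt(T) = -0.52939616
exp(-rT) = 0.98831876; exp(-qT) = 1.00000000
C = S_0 * exp(-qT) * N(d1) - K * exp(-rT) * N(d2)
N(d1) = 0.34112448; N(d2) = 0.29826533
C = 54.6500 * 1.00000000 * 0.34112448 - 58.5000 * 0.98831876 * 0.29826533 = 1.3978

Answer: Price = 1.3978


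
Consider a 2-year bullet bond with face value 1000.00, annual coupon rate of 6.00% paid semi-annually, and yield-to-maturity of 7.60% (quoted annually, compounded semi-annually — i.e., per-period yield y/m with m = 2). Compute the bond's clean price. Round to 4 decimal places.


Coupon per period c = face * coupon_rate / m = 30.000000
Periods per year m = 2; per-period yield y/m = 0.038000
Number of cashflows N = 4
Cashflows (t years, CF_t, discount factor 1/(1+y/m)^(m*t), PV):
  t = 0.5000: CF_t = 30.000000, DF = 0.963391, PV = 28.901734
  t = 1.0000: CF_t = 30.000000, DF = 0.928122, PV = 27.843674
  t = 1.5000: CF_t = 30.000000, DF = 0.894145, PV = 26.824349
  t = 2.0000: CF_t = 1030.000000, DF = 0.861411, PV = 887.253683
Price P = sum_t PV_t = 970.823441

Answer: Price = 970.8234


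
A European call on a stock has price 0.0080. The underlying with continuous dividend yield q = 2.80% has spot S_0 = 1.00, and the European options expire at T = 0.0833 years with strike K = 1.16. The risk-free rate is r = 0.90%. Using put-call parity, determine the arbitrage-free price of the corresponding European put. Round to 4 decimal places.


Put-call parity: C - P = S_0 * exp(-qT) - K * exp(-rT).
S_0 * exp(-qT) = 1.0000 * 0.99767032 = 0.99767032
K * exp(-rT) = 1.1600 * 0.99925058 = 1.15913067
P = C - S*exp(-qT) + K*exp(-rT)
P = 0.0080 - 0.99767032 + 1.15913067 = 0.1695

Answer: Put price = 0.1695


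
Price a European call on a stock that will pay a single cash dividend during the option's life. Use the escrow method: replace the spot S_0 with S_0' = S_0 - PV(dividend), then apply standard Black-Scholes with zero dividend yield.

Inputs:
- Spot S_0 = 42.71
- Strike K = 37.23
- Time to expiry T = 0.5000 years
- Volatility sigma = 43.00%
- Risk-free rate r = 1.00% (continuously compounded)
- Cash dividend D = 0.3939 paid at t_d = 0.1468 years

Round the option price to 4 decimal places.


PV(D) = D * exp(-r * t_d) = 0.3939 * 0.99853308 = 0.39332218
S_0' = S_0 - PV(D) = 42.7100 - 0.39332218 = 42.31667782
d1 = (ln(S_0'/K) + (r + sigma^2/2)*T) / (sigma*sqrt(T)) = 0.58966587
d2 = d1 - sigma*sqrt(T) = 0.28560995
exp(-rT) = 0.99501248
N(d1) = 0.72229266; N(d2) = 0.61241156
C = S_0' * N(d1) - K * exp(-rT) * N(d2) = 42.31667782 * 0.72229266 - 37.2300 * 0.99501248 * 0.61241156 = 7.8787

Answer: Price = 7.8787


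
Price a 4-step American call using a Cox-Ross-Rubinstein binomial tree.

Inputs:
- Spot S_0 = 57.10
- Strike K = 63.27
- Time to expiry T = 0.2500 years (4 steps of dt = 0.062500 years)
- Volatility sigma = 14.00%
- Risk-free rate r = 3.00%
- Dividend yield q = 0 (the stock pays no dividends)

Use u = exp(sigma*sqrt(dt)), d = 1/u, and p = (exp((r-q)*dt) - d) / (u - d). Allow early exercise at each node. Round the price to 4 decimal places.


Answer: Price = V(0,0) = 0.1723

Derivation:
dt = T/N = 0.062500
u = exp(sigma*sqrt(dt)) = 1.035620; d = 1/u = 0.965605
p = (exp((r-q)*dt) - d) / (u - d) = 0.518056
Discount per step: exp(-r*dt) = 0.998127
Stock lattice S(k, i) with i counting down-moves:
  k=0: S(0,0) = 57.1000
  k=1: S(1,0) = 59.1339; S(1,1) = 55.1361
  k=2: S(2,0) = 61.2402; S(2,1) = 57.1000; S(2,2) = 53.2397
  k=3: S(3,0) = 63.4216; S(3,1) = 59.1339; S(3,2) = 55.1361; S(3,3) = 51.4085
  k=4: S(4,0) = 65.6806; S(4,1) = 61.2402; S(4,2) = 57.1000; S(4,3) = 53.2397; S(4,4) = 49.6404
Terminal payoffs V(N, i) = max(S_T - K, 0):
  V(4,0) = 2.410634; V(4,1) = 0.000000; V(4,2) = 0.000000; V(4,3) = 0.000000; V(4,4) = 0.000000
Backward induction: V(k, i) = exp(-r*dt) * [p * V(k+1, i) + (1-p) * V(k+1, i+1)]; then take max(V_cont, immediate exercise) for American.
  V(3,0) = exp(-r*dt) * [p*2.410634 + (1-p)*0.000000] = 1.246505; exercise = 0.151576; V(3,0) = max -> 1.246505
  V(3,1) = exp(-r*dt) * [p*0.000000 + (1-p)*0.000000] = 0.000000; exercise = 0.000000; V(3,1) = max -> 0.000000
  V(3,2) = exp(-r*dt) * [p*0.000000 + (1-p)*0.000000] = 0.000000; exercise = 0.000000; V(3,2) = max -> 0.000000
  V(3,3) = exp(-r*dt) * [p*0.000000 + (1-p)*0.000000] = 0.000000; exercise = 0.000000; V(3,3) = max -> 0.000000
  V(2,0) = exp(-r*dt) * [p*1.246505 + (1-p)*0.000000] = 0.644550; exercise = 0.000000; V(2,0) = max -> 0.644550
  V(2,1) = exp(-r*dt) * [p*0.000000 + (1-p)*0.000000] = 0.000000; exercise = 0.000000; V(2,1) = max -> 0.000000
  V(2,2) = exp(-r*dt) * [p*0.000000 + (1-p)*0.000000] = 0.000000; exercise = 0.000000; V(2,2) = max -> 0.000000
  V(1,0) = exp(-r*dt) * [p*0.644550 + (1-p)*0.000000] = 0.333288; exercise = 0.000000; V(1,0) = max -> 0.333288
  V(1,1) = exp(-r*dt) * [p*0.000000 + (1-p)*0.000000] = 0.000000; exercise = 0.000000; V(1,1) = max -> 0.000000
  V(0,0) = exp(-r*dt) * [p*0.333288 + (1-p)*0.000000] = 0.172338; exercise = 0.000000; V(0,0) = max -> 0.172338


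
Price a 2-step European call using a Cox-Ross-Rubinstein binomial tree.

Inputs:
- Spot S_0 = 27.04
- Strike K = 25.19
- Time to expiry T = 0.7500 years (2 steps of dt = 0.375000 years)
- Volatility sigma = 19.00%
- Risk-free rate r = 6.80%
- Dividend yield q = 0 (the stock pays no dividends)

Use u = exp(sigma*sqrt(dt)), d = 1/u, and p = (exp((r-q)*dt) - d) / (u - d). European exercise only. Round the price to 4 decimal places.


dt = T/N = 0.375000
u = exp(sigma*sqrt(dt)) = 1.123390; d = 1/u = 0.890163
p = (exp((r-q)*dt) - d) / (u - d) = 0.581687
Discount per step: exp(-r*dt) = 0.974822
Stock lattice S(k, i) with i counting down-moves:
  k=0: S(0,0) = 27.0400
  k=1: S(1,0) = 30.3765; S(1,1) = 24.0700
  k=2: S(2,0) = 34.1246; S(2,1) = 27.0400; S(2,2) = 21.4262
Terminal payoffs V(N, i) = max(S_T - K, 0):
  V(2,0) = 8.934608; V(2,1) = 1.850000; V(2,2) = 0.000000
Backward induction: V(k, i) = exp(-r*dt) * [p * V(k+1, i) + (1-p) * V(k+1, i+1)].
  V(1,0) = exp(-r*dt) * [p*8.934608 + (1-p)*1.850000] = 5.820686
  V(1,1) = exp(-r*dt) * [p*1.850000 + (1-p)*0.000000] = 1.049026
  V(0,0) = exp(-r*dt) * [p*5.820686 + (1-p)*1.049026] = 3.728341

Answer: Price = V(0,0) = 3.7283


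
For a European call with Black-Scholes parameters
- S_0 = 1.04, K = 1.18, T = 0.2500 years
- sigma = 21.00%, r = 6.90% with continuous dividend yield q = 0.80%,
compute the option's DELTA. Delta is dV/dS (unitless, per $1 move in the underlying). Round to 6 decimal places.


d1 = -1.0050592888; d2 = -1.1100592888
phi(d1) = 0.2407465352; exp(-qT) = 0.9980019987; exp(-rT) = 0.9828979294
N(d1) = 0.1574341509
Delta = exp(-qT) * N(d1) = 0.9980019987 * 0.1574341509 = 0.157120

Answer: Delta = 0.157120


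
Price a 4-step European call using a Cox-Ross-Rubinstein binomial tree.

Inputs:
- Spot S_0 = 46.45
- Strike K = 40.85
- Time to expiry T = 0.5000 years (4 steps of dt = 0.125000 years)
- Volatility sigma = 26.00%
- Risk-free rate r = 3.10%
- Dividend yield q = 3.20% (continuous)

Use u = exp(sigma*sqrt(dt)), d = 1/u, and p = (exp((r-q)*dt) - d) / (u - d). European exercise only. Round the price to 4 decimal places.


dt = T/N = 0.125000
u = exp(sigma*sqrt(dt)) = 1.096281; d = 1/u = 0.912175
p = (exp((r-q)*dt) - d) / (u - d) = 0.476356
Discount per step: exp(-r*dt) = 0.996132
Stock lattice S(k, i) with i counting down-moves:
  k=0: S(0,0) = 46.4500
  k=1: S(1,0) = 50.9223; S(1,1) = 42.3705
  k=2: S(2,0) = 55.8251; S(2,1) = 46.4500; S(2,2) = 38.6493
  k=3: S(3,0) = 61.2001; S(3,1) = 50.9223; S(3,2) = 42.3705; S(3,3) = 35.2549
  k=4: S(4,0) = 67.0925; S(4,1) = 55.8251; S(4,2) = 46.4500; S(4,3) = 38.6493; S(4,4) = 32.1586
Terminal payoffs V(N, i) = max(S_T - K, 0):
  V(4,0) = 26.242482; V(4,1) = 14.975136; V(4,2) = 5.600000; V(4,3) = 0.000000; V(4,4) = 0.000000
Backward induction: V(k, i) = exp(-r*dt) * [p * V(k+1, i) + (1-p) * V(k+1, i+1)].
  V(3,0) = exp(-r*dt) * [p*26.242482 + (1-p)*14.975136] = 20.263733
  V(3,1) = exp(-r*dt) * [p*14.975136 + (1-p)*5.600000] = 10.026975
  V(3,2) = exp(-r*dt) * [p*5.600000 + (1-p)*0.000000] = 2.657278
  V(3,3) = exp(-r*dt) * [p*0.000000 + (1-p)*0.000000] = 0.000000
  V(2,0) = exp(-r*dt) * [p*20.263733 + (1-p)*10.026975] = 14.845680
  V(2,1) = exp(-r*dt) * [p*10.026975 + (1-p)*2.657278] = 6.144025
  V(2,2) = exp(-r*dt) * [p*2.657278 + (1-p)*0.000000] = 1.260916
  V(1,0) = exp(-r*dt) * [p*14.845680 + (1-p)*6.144025] = 10.249320
  V(1,1) = exp(-r*dt) * [p*6.144025 + (1-p)*1.260916] = 3.573143
  V(0,0) = exp(-r*dt) * [p*10.249320 + (1-p)*3.573143] = 6.727263

Answer: Price = V(0,0) = 6.7273


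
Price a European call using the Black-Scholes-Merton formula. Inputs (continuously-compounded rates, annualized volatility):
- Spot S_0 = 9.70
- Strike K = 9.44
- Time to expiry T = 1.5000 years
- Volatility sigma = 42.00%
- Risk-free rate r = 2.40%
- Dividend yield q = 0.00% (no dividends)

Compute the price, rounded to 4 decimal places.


d1 = (ln(S/K) + (r - q + 0.5*sigma^2) * T) / (sigma * sqrt(T)) = 0.38000121
d2 = d1 - sigma * sqrt(T) = -0.13439163
exp(-rT) = 0.96464029; exp(-qT) = 1.00000000
C = S_0 * exp(-qT) * N(d1) - K * exp(-rT) * N(d2)
N(d1) = 0.64802774; N(d2) = 0.44654645
C = 9.7000 * 1.00000000 * 0.64802774 - 9.4400 * 0.96464029 * 0.44654645 = 2.2195

Answer: Price = 2.2195


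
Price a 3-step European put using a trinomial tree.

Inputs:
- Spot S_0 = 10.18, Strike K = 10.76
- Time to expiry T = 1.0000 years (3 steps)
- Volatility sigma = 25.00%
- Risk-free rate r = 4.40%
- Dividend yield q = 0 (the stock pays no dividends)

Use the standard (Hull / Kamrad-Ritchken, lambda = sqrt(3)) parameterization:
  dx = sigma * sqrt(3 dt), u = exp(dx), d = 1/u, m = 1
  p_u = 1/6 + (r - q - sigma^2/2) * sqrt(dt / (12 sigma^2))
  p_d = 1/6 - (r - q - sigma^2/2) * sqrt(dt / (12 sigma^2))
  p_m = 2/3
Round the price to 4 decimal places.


dt = T/N = 0.333333; dx = sigma*sqrt(3*dt) = 0.250000
u = exp(dx) = 1.284025; d = 1/u = 0.778801
p_u = 0.175167, p_m = 0.666667, p_d = 0.158167
Discount per step: exp(-r*dt) = 0.985440
Stock lattice S(k, j) with j the centered position index:
  k=0: S(0,+0) = 10.1800
  k=1: S(1,-1) = 7.9282; S(1,+0) = 10.1800; S(1,+1) = 13.0714
  k=2: S(2,-2) = 6.1745; S(2,-1) = 7.9282; S(2,+0) = 10.1800; S(2,+1) = 13.0714; S(2,+2) = 16.7840
  k=3: S(3,-3) = 4.8087; S(3,-2) = 6.1745; S(3,-1) = 7.9282; S(3,+0) = 10.1800; S(3,+1) = 13.0714; S(3,+2) = 16.7840; S(3,+3) = 21.5511
Terminal payoffs V(N, j) = max(K - S_T, 0):
  V(3,-3) = 5.951308; V(3,-2) = 4.585518; V(3,-1) = 2.831808; V(3,+0) = 0.580000; V(3,+1) = 0.000000; V(3,+2) = 0.000000; V(3,+3) = 0.000000
Backward induction: V(k, j) = exp(-r*dt) * [p_u * V(k+1, j+1) + p_m * V(k+1, j) + p_d * V(k+1, j-1)]
  V(2,-2) = exp(-r*dt) * [p_u*2.831808 + p_m*4.585518 + p_d*5.951308] = 4.428913
  V(2,-1) = exp(-r*dt) * [p_u*0.580000 + p_m*2.831808 + p_d*4.585518] = 2.675219
  V(2,+0) = exp(-r*dt) * [p_u*0.000000 + p_m*0.580000 + p_d*2.831808] = 0.822413
  V(2,+1) = exp(-r*dt) * [p_u*0.000000 + p_m*0.000000 + p_d*0.580000] = 0.090401
  V(2,+2) = exp(-r*dt) * [p_u*0.000000 + p_m*0.000000 + p_d*0.000000] = 0.000000
  V(1,-1) = exp(-r*dt) * [p_u*0.822413 + p_m*2.675219 + p_d*4.428913] = 2.589782
  V(1,+0) = exp(-r*dt) * [p_u*0.090401 + p_m*0.822413 + p_d*2.675219] = 0.972867
  V(1,+1) = exp(-r*dt) * [p_u*0.000000 + p_m*0.090401 + p_d*0.822413] = 0.187574
  V(0,+0) = exp(-r*dt) * [p_u*0.187574 + p_m*0.972867 + p_d*2.589782] = 1.075167

Answer: Price = V(0,0) = 1.0752


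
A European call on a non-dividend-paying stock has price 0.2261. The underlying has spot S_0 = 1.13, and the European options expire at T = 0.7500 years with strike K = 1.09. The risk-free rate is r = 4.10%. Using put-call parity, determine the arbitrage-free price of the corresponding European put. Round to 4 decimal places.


Answer: Put price = 0.1531

Derivation:
Put-call parity: C - P = S_0 * exp(-qT) - K * exp(-rT).
S_0 * exp(-qT) = 1.1300 * 1.00000000 = 1.13000000
K * exp(-rT) = 1.0900 * 0.96971797 = 1.05699259
P = C - S*exp(-qT) + K*exp(-rT)
P = 0.2261 - 1.13000000 + 1.05699259 = 0.1531


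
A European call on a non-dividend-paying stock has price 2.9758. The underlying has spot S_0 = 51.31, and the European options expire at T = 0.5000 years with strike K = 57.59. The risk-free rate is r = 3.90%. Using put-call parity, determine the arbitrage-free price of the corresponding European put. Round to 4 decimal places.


Answer: Put price = 8.1437

Derivation:
Put-call parity: C - P = S_0 * exp(-qT) - K * exp(-rT).
S_0 * exp(-qT) = 51.3100 * 1.00000000 = 51.31000000
K * exp(-rT) = 57.5900 * 0.98068890 = 56.47787347
P = C - S*exp(-qT) + K*exp(-rT)
P = 2.9758 - 51.31000000 + 56.47787347 = 8.1437


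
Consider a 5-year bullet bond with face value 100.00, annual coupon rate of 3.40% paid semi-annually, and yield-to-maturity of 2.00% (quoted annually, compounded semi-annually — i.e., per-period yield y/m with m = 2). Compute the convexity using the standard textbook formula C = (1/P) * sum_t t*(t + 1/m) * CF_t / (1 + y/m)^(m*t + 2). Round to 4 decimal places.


Answer: Convexity = 24.4794

Derivation:
Coupon per period c = face * coupon_rate / m = 1.700000
Periods per year m = 2; per-period yield y/m = 0.010000
Number of cashflows N = 10
Cashflows (t years, CF_t, discount factor 1/(1+y/m)^(m*t), PV):
  t = 0.5000: CF_t = 1.700000, DF = 0.990099, PV = 1.683168
  t = 1.0000: CF_t = 1.700000, DF = 0.980296, PV = 1.666503
  t = 1.5000: CF_t = 1.700000, DF = 0.970590, PV = 1.650003
  t = 2.0000: CF_t = 1.700000, DF = 0.960980, PV = 1.633667
  t = 2.5000: CF_t = 1.700000, DF = 0.951466, PV = 1.617492
  t = 3.0000: CF_t = 1.700000, DF = 0.942045, PV = 1.601477
  t = 3.5000: CF_t = 1.700000, DF = 0.932718, PV = 1.585621
  t = 4.0000: CF_t = 1.700000, DF = 0.923483, PV = 1.569921
  t = 4.5000: CF_t = 1.700000, DF = 0.914340, PV = 1.554378
  t = 5.0000: CF_t = 101.700000, DF = 0.905287, PV = 92.067683
Price P = sum_t PV_t = 106.629913
Convexity numerator sum_t t*(t + 1/m) * CF_t / (1+y/m)^(m*t + 2):
  t = 0.5000: term = 0.825002
  t = 1.0000: term = 2.450500
  t = 1.5000: term = 4.852475
  t = 2.0000: term = 8.007384
  t = 2.5000: term = 11.892155
  t = 3.0000: term = 16.484176
  t = 3.5000: term = 21.761288
  t = 4.0000: term = 27.701781
  t = 4.5000: term = 34.284382
  t = 5.0000: term = 2481.973621
Convexity = (1/P) * sum = 2610.232763 / 106.629913 = 24.479367


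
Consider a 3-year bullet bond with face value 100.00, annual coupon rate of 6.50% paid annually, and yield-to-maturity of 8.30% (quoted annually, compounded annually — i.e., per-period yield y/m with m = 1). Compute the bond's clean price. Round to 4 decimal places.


Answer: Price = 95.3862

Derivation:
Coupon per period c = face * coupon_rate / m = 6.500000
Periods per year m = 1; per-period yield y/m = 0.083000
Number of cashflows N = 3
Cashflows (t years, CF_t, discount factor 1/(1+y/m)^(m*t), PV):
  t = 1.0000: CF_t = 6.500000, DF = 0.923361, PV = 6.001847
  t = 2.0000: CF_t = 6.500000, DF = 0.852596, PV = 5.541871
  t = 3.0000: CF_t = 106.500000, DF = 0.787254, PV = 83.842504
Price P = sum_t PV_t = 95.386222


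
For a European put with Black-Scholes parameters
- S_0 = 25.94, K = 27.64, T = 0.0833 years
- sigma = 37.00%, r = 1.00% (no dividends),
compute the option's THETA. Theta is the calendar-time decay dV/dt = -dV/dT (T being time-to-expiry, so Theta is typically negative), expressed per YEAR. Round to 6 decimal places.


Answer: Theta = -5.550154

Derivation:
d1 = -0.5332312870; d2 = -0.6400197227
phi(d1) = 0.3460727258; exp(-qT) = 1.0000000000; exp(-rT) = 0.9991673468
Theta = -S*exp(-qT)*phi(d1)*sigma/(2*sqrt(T)) + r*K*exp(-rT)*N(-d2) - q*S*exp(-qT)*N(-d1)
N(-d1) = 0.7030632569; N(-d2) = 0.7389201114; sqrt(T) = 0.2886173938
Term 1 = -25.9400 * 1.0000000000 * 0.3460727258 * 0.3700 / (2 * 0.2886173938) = -5.7542214694
Term 2 = 0.0100 * 27.6400 * 0.9991673468 * 0.7389201114 = 0.2040674598
Term 3 = 0 (no dividend yield, q = 0)
Theta = -5.7542214694 + (0.2040674598) + (0.0000000000) = -5.550154


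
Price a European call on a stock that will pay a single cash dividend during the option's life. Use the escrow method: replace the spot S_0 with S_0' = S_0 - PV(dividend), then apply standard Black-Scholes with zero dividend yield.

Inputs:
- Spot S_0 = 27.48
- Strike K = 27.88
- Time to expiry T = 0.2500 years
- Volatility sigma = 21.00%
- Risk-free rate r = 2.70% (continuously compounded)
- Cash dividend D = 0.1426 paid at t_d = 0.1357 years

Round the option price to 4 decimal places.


PV(D) = D * exp(-r * t_d) = 0.1426 * 0.99634280 = 0.14207848
S_0' = S_0 - PV(D) = 27.4800 - 0.14207848 = 27.33792152
d1 = (ln(S_0'/K) + (r + sigma^2/2)*T) / (sigma*sqrt(T)) = -0.07021220
d2 = d1 - sigma*sqrt(T) = -0.17521220
exp(-rT) = 0.99327273
N(d1) = 0.47201238; N(d2) = 0.43045645
C = S_0' * N(d1) - K * exp(-rT) * N(d2) = 27.33792152 * 0.47201238 - 27.8800 * 0.99327273 * 0.43045645 = 0.9834

Answer: Price = 0.9834


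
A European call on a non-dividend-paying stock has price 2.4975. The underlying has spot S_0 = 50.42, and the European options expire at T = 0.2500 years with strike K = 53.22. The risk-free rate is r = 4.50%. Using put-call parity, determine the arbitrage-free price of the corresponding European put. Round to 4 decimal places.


Put-call parity: C - P = S_0 * exp(-qT) - K * exp(-rT).
S_0 * exp(-qT) = 50.4200 * 1.00000000 = 50.42000000
K * exp(-rT) = 53.2200 * 0.98881304 = 52.62463023
P = C - S*exp(-qT) + K*exp(-rT)
P = 2.4975 - 50.42000000 + 52.62463023 = 4.7021

Answer: Put price = 4.7021


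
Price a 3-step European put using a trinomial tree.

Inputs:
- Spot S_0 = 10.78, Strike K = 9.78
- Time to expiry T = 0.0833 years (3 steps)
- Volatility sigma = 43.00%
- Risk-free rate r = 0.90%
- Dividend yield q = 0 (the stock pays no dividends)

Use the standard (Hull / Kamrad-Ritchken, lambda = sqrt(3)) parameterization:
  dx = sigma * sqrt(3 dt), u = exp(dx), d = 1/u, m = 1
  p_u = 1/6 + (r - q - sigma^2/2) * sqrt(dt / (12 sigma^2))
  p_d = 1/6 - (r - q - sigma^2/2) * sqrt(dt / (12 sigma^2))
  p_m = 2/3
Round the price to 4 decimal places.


dt = T/N = 0.027767; dx = sigma*sqrt(3*dt) = 0.124105
u = exp(dx) = 1.132135; d = 1/u = 0.883287
p_u = 0.157331, p_m = 0.666667, p_d = 0.176002
Discount per step: exp(-r*dt) = 0.999750
Stock lattice S(k, j) with j the centered position index:
  k=0: S(0,+0) = 10.7800
  k=1: S(1,-1) = 9.5218; S(1,+0) = 10.7800; S(1,+1) = 12.2044
  k=2: S(2,-2) = 8.4105; S(2,-1) = 9.5218; S(2,+0) = 10.7800; S(2,+1) = 12.2044; S(2,+2) = 13.8171
  k=3: S(3,-3) = 7.4289; S(3,-2) = 8.4105; S(3,-1) = 9.5218; S(3,+0) = 10.7800; S(3,+1) = 12.2044; S(3,+2) = 13.8171; S(3,+3) = 15.6428
Terminal payoffs V(N, j) = max(K - S_T, 0):
  V(3,-3) = 2.351112; V(3,-2) = 1.369494; V(3,-1) = 0.258170; V(3,+0) = 0.000000; V(3,+1) = 0.000000; V(3,+2) = 0.000000; V(3,+3) = 0.000000
Backward induction: V(k, j) = exp(-r*dt) * [p_u * V(k+1, j+1) + p_m * V(k+1, j) + p_d * V(k+1, j-1)]
  V(2,-2) = exp(-r*dt) * [p_u*0.258170 + p_m*1.369494 + p_d*2.351112] = 1.367073
  V(2,-1) = exp(-r*dt) * [p_u*0.000000 + p_m*0.258170 + p_d*1.369494] = 0.413044
  V(2,+0) = exp(-r*dt) * [p_u*0.000000 + p_m*0.000000 + p_d*0.258170] = 0.045427
  V(2,+1) = exp(-r*dt) * [p_u*0.000000 + p_m*0.000000 + p_d*0.000000] = 0.000000
  V(2,+2) = exp(-r*dt) * [p_u*0.000000 + p_m*0.000000 + p_d*0.000000] = 0.000000
  V(1,-1) = exp(-r*dt) * [p_u*0.045427 + p_m*0.413044 + p_d*1.367073] = 0.522986
  V(1,+0) = exp(-r*dt) * [p_u*0.000000 + p_m*0.045427 + p_d*0.413044] = 0.102955
  V(1,+1) = exp(-r*dt) * [p_u*0.000000 + p_m*0.000000 + p_d*0.045427] = 0.007993
  V(0,+0) = exp(-r*dt) * [p_u*0.007993 + p_m*0.102955 + p_d*0.522986] = 0.161901

Answer: Price = V(0,0) = 0.1619


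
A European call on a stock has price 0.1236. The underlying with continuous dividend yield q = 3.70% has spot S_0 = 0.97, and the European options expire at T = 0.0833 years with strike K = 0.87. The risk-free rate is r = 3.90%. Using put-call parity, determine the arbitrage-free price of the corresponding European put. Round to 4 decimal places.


Put-call parity: C - P = S_0 * exp(-qT) - K * exp(-rT).
S_0 * exp(-qT) = 0.9700 * 0.99692264 = 0.96701497
K * exp(-rT) = 0.8700 * 0.99675657 = 0.86717822
P = C - S*exp(-qT) + K*exp(-rT)
P = 0.1236 - 0.96701497 + 0.86717822 = 0.0238

Answer: Put price = 0.0238


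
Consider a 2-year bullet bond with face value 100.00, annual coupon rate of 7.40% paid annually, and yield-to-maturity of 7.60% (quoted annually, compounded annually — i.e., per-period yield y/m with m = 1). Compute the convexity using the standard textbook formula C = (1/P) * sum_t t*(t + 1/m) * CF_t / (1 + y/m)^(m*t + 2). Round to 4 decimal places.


Coupon per period c = face * coupon_rate / m = 7.400000
Periods per year m = 1; per-period yield y/m = 0.076000
Number of cashflows N = 2
Cashflows (t years, CF_t, discount factor 1/(1+y/m)^(m*t), PV):
  t = 1.0000: CF_t = 7.400000, DF = 0.929368, PV = 6.877323
  t = 2.0000: CF_t = 107.400000, DF = 0.863725, PV = 92.764058
Price P = sum_t PV_t = 99.641381
Convexity numerator sum_t t*(t + 1/m) * CF_t / (1+y/m)^(m*t + 2):
  t = 1.0000: term = 11.880231
  t = 2.0000: term = 480.735780
Convexity = (1/P) * sum = 492.616011 / 99.641381 = 4.943890

Answer: Convexity = 4.9439


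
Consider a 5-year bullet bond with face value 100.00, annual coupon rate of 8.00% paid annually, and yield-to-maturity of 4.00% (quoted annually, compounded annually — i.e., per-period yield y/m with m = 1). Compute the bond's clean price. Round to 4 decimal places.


Answer: Price = 117.8073

Derivation:
Coupon per period c = face * coupon_rate / m = 8.000000
Periods per year m = 1; per-period yield y/m = 0.040000
Number of cashflows N = 5
Cashflows (t years, CF_t, discount factor 1/(1+y/m)^(m*t), PV):
  t = 1.0000: CF_t = 8.000000, DF = 0.961538, PV = 7.692308
  t = 2.0000: CF_t = 8.000000, DF = 0.924556, PV = 7.396450
  t = 3.0000: CF_t = 8.000000, DF = 0.888996, PV = 7.111971
  t = 4.0000: CF_t = 8.000000, DF = 0.854804, PV = 6.838434
  t = 5.0000: CF_t = 108.000000, DF = 0.821927, PV = 88.768128
Price P = sum_t PV_t = 117.807289


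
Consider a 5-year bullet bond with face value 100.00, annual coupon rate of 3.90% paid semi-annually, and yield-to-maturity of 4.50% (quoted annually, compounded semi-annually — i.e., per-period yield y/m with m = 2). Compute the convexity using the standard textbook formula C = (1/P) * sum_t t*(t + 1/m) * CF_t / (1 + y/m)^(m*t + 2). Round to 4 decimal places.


Answer: Convexity = 23.4070

Derivation:
Coupon per period c = face * coupon_rate / m = 1.950000
Periods per year m = 2; per-period yield y/m = 0.022500
Number of cashflows N = 10
Cashflows (t years, CF_t, discount factor 1/(1+y/m)^(m*t), PV):
  t = 0.5000: CF_t = 1.950000, DF = 0.977995, PV = 1.907090
  t = 1.0000: CF_t = 1.950000, DF = 0.956474, PV = 1.865125
  t = 1.5000: CF_t = 1.950000, DF = 0.935427, PV = 1.824083
  t = 2.0000: CF_t = 1.950000, DF = 0.914843, PV = 1.783945
  t = 2.5000: CF_t = 1.950000, DF = 0.894712, PV = 1.744689
  t = 3.0000: CF_t = 1.950000, DF = 0.875024, PV = 1.706297
  t = 3.5000: CF_t = 1.950000, DF = 0.855769, PV = 1.668750
  t = 4.0000: CF_t = 1.950000, DF = 0.836938, PV = 1.632030
  t = 4.5000: CF_t = 1.950000, DF = 0.818522, PV = 1.596117
  t = 5.0000: CF_t = 101.950000, DF = 0.800510, PV = 81.612008
Price P = sum_t PV_t = 97.340135
Convexity numerator sum_t t*(t + 1/m) * CF_t / (1+y/m)^(m*t + 2):
  t = 0.5000: term = 0.912042
  t = 1.0000: term = 2.675917
  t = 1.5000: term = 5.234067
  t = 2.0000: term = 8.531487
  t = 2.5000: term = 12.515628
  t = 3.0000: term = 17.136313
  t = 3.5000: term = 22.345640
  t = 4.0000: term = 28.097906
  t = 4.5000: term = 34.349518
  t = 5.0000: term = 2146.644479
Convexity = (1/P) * sum = 2278.442996 / 97.340135 = 23.407025


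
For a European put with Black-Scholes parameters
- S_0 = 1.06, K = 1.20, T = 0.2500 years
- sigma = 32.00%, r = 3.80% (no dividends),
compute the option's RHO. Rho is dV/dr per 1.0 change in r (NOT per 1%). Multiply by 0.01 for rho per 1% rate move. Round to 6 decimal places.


Answer: Rho = -0.233859

Derivation:
d1 = -0.6359540542; d2 = -0.7959540542
phi(d1) = 0.3259024053; exp(-qT) = 1.0000000000; exp(-rT) = 0.9905449824
N(-d2) = 0.7869706294
Rho = -K*T*exp(-rT)*N(-d2) = -1.2000 * 0.2500 * 0.9905449824 * 0.7869706294 = -0.233859


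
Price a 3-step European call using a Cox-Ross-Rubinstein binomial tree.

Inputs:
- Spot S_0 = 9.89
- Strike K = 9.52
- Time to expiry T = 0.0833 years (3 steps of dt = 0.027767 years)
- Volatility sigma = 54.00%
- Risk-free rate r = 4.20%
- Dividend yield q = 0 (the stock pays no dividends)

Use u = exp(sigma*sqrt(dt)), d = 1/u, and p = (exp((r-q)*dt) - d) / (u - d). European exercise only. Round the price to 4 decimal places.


Answer: Price = V(0,0) = 0.8583

Derivation:
dt = T/N = 0.027767
u = exp(sigma*sqrt(dt)) = 1.094155; d = 1/u = 0.913948
p = (exp((r-q)*dt) - d) / (u - d) = 0.483995
Discount per step: exp(-r*dt) = 0.998834
Stock lattice S(k, i) with i counting down-moves:
  k=0: S(0,0) = 9.8900
  k=1: S(1,0) = 10.8212; S(1,1) = 9.0389
  k=2: S(2,0) = 11.8401; S(2,1) = 9.8900; S(2,2) = 8.2611
  k=3: S(3,0) = 12.9548; S(3,1) = 10.8212; S(3,2) = 9.0389; S(3,3) = 7.5502
Terminal payoffs V(N, i) = max(S_T - K, 0):
  V(3,0) = 3.434849; V(3,1) = 1.301189; V(3,2) = 0.000000; V(3,3) = 0.000000
Backward induction: V(k, i) = exp(-r*dt) * [p * V(k+1, i) + (1-p) * V(k+1, i+1)].
  V(2,0) = exp(-r*dt) * [p*3.434849 + (1-p)*1.301189] = 2.331149
  V(2,1) = exp(-r*dt) * [p*1.301189 + (1-p)*0.000000] = 0.629035
  V(2,2) = exp(-r*dt) * [p*0.000000 + (1-p)*0.000000] = 0.000000
  V(1,0) = exp(-r*dt) * [p*2.331149 + (1-p)*0.629035] = 1.451156
  V(1,1) = exp(-r*dt) * [p*0.629035 + (1-p)*0.000000] = 0.304095
  V(0,0) = exp(-r*dt) * [p*1.451156 + (1-p)*0.304095] = 0.858265


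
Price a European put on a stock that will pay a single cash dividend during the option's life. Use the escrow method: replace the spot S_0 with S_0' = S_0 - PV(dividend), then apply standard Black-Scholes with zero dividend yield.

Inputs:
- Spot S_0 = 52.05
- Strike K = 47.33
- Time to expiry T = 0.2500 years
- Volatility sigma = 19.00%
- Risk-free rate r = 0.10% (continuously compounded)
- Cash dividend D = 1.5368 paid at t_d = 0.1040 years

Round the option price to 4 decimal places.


Answer: Price = 0.6770

Derivation:
PV(D) = D * exp(-r * t_d) = 1.5368 * 0.99989601 = 1.53664018
S_0' = S_0 - PV(D) = 52.0500 - 1.53664018 = 50.51335982
d1 = (ln(S_0'/K) + (r + sigma^2/2)*T) / (sigma*sqrt(T)) = 0.73532640
d2 = d1 - sigma*sqrt(T) = 0.64032640
exp(-rT) = 0.99975003
N(-d1) = 0.23107037; N(-d2) = 0.26098021
P = K * exp(-rT) * N(-d2) - S_0' * N(-d1) = 47.3300 * 0.99975003 * 0.26098021 - 50.51335982 * 0.23107037 = 0.6770


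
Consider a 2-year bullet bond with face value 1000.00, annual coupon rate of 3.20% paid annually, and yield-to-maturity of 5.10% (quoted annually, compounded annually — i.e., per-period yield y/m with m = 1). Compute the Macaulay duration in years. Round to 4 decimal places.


Coupon per period c = face * coupon_rate / m = 32.000000
Periods per year m = 1; per-period yield y/m = 0.051000
Number of cashflows N = 2
Cashflows (t years, CF_t, discount factor 1/(1+y/m)^(m*t), PV):
  t = 1.0000: CF_t = 32.000000, DF = 0.951475, PV = 30.447193
  t = 2.0000: CF_t = 1032.000000, DF = 0.905304, PV = 934.274005
Price P = sum_t PV_t = 964.721198
Macaulay numerator sum_t t * PV_t:
  t * PV_t at t = 1.0000: 30.447193
  t * PV_t at t = 2.0000: 1868.548010
Macaulay duration D = (sum_t t * PV_t) / P = 1898.995203 / 964.721198 = 1.968439

Answer: Macaulay duration = 1.9684 years


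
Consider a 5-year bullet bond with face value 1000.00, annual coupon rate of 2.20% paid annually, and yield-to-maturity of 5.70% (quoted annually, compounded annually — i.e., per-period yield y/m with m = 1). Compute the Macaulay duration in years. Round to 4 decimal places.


Coupon per period c = face * coupon_rate / m = 22.000000
Periods per year m = 1; per-period yield y/m = 0.057000
Number of cashflows N = 5
Cashflows (t years, CF_t, discount factor 1/(1+y/m)^(m*t), PV):
  t = 1.0000: CF_t = 22.000000, DF = 0.946074, PV = 20.813623
  t = 2.0000: CF_t = 22.000000, DF = 0.895056, PV = 19.691224
  t = 3.0000: CF_t = 22.000000, DF = 0.846789, PV = 18.629351
  t = 4.0000: CF_t = 22.000000, DF = 0.801125, PV = 17.624741
  t = 5.0000: CF_t = 1022.000000, DF = 0.757923, PV = 774.597265
Price P = sum_t PV_t = 851.356203
Macaulay numerator sum_t t * PV_t:
  t * PV_t at t = 1.0000: 20.813623
  t * PV_t at t = 2.0000: 39.382447
  t * PV_t at t = 3.0000: 55.888052
  t * PV_t at t = 4.0000: 70.498962
  t * PV_t at t = 5.0000: 3872.986325
Macaulay duration D = (sum_t t * PV_t) / P = 4059.569410 / 851.356203 = 4.768356

Answer: Macaulay duration = 4.7684 years


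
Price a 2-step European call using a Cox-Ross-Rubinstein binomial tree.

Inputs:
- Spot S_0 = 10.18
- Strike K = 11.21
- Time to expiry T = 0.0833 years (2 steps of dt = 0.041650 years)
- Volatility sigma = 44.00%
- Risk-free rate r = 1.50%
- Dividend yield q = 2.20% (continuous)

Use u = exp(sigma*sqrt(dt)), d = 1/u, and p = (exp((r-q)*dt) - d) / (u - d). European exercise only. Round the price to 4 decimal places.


Answer: Price = V(0,0) = 0.2201

Derivation:
dt = T/N = 0.041650
u = exp(sigma*sqrt(dt)) = 1.093952; d = 1/u = 0.914117
p = (exp((r-q)*dt) - d) / (u - d) = 0.475945
Discount per step: exp(-r*dt) = 0.999375
Stock lattice S(k, i) with i counting down-moves:
  k=0: S(0,0) = 10.1800
  k=1: S(1,0) = 11.1364; S(1,1) = 9.3057
  k=2: S(2,0) = 12.1827; S(2,1) = 10.1800; S(2,2) = 8.5065
Terminal payoffs V(N, i) = max(S_T - K, 0):
  V(2,0) = 0.972717; V(2,1) = 0.000000; V(2,2) = 0.000000
Backward induction: V(k, i) = exp(-r*dt) * [p * V(k+1, i) + (1-p) * V(k+1, i+1)].
  V(1,0) = exp(-r*dt) * [p*0.972717 + (1-p)*0.000000] = 0.462671
  V(1,1) = exp(-r*dt) * [p*0.000000 + (1-p)*0.000000] = 0.000000
  V(0,0) = exp(-r*dt) * [p*0.462671 + (1-p)*0.000000] = 0.220068


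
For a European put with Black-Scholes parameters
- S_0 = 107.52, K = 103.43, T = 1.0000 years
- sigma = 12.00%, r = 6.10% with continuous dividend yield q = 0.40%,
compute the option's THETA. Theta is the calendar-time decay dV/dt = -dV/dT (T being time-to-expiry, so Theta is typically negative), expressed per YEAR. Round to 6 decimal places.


d1 = 0.8581818449; d2 = 0.7381818449
phi(d1) = 0.2760490884; exp(-qT) = 0.9960079893; exp(-rT) = 0.9408232398
Theta = -S*exp(-qT)*phi(d1)*sigma/(2*sqrt(T)) + r*K*exp(-rT)*N(-d2) - q*S*exp(-qT)*N(-d1)
N(-d1) = 0.1953960297; N(-d2) = 0.2302019769; sqrt(T) = 1.0000000000
Term 1 = -107.5200 * 0.9960079893 * 0.2760490884 * 0.1200 / (2 * 1.0000000000) = -1.7737387153
Term 2 = 0.0610 * 103.4300 * 0.9408232398 * 0.2302019769 = 1.3664490568
Term 3 = -0.0040 * 107.5200 * 0.9960079893 * 0.1953960297 = -0.0837004521
Theta = -1.7737387153 + (1.3664490568) + (-0.0837004521) = -0.490990

Answer: Theta = -0.490990
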